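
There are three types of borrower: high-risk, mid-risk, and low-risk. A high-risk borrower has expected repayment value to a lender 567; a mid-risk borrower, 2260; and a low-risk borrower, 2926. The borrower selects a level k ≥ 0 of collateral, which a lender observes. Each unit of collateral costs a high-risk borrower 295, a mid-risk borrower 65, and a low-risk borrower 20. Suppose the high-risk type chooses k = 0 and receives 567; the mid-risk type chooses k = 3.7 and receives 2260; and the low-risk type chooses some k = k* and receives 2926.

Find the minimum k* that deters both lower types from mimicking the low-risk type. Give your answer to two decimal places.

High-risk type (on-path payoff 567) won't mimic when 567 ≥ 2926 − 295·k*, i.e. k* ≥ 8.00.
Mid-risk type (on-path payoff 2260 − 65×3.7 = 2019.5) won't mimic when 2019.5 ≥ 2926 − 65·k*, i.e. k* ≥ 13.95.
Both must hold, so k* = max(8.00, 13.95) = 13.95. The mid-risk type's constraint binds.

13.95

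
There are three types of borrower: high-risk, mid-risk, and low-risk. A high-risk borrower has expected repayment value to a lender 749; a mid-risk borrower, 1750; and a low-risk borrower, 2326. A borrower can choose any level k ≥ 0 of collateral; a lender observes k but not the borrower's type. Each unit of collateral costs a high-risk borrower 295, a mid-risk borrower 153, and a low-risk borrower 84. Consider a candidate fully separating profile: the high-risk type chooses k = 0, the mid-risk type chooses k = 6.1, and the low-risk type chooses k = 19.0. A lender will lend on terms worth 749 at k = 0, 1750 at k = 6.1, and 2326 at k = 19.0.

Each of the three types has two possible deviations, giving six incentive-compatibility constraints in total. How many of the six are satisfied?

High-risk (own payoff 749): to k=6.1 gives 1750 − 295×6.1 = -49.5 → no gain ✓; to k=19.0 gives 2326 − 295×19.0 = -3279 → no gain ✓.
Mid-risk (own payoff 1750 − 153×6.1 = 816.7): to k=0 gives 749 → no gain ✓; to k=19.0 gives 2326 − 153×19.0 = -581 → no gain ✓.
Low-risk (own payoff 2326 − 84×19.0 = 730): to k=0 gives 749 → profitable ✗; to k=6.1 gives 1750 − 84×6.1 = 1237.6 → profitable ✗.
4 of the 6 constraints hold; not an equilibrium.

4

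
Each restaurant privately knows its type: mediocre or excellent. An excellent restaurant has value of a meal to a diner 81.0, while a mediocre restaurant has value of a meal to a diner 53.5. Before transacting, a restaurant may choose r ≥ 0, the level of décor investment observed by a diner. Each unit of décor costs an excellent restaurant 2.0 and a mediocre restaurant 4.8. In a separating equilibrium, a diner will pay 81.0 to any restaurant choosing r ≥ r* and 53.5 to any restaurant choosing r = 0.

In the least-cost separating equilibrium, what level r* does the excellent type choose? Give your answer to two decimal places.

A mediocre restaurant choosing r = 0 receives 53.5.
Imitating at r* instead would pay 81.0 at cost 4.8·r*, netting 81.0 − 4.8·r*.
Indifference: 53.5 = 81.0 − 4.8·r*, so r* = (81.0 − 53.5) / 4.8 ≈ 5.73.
This is the mediocre type's binding incentive-compatibility constraint; any r ≥ 5.73 sustains separation on that side.

5.73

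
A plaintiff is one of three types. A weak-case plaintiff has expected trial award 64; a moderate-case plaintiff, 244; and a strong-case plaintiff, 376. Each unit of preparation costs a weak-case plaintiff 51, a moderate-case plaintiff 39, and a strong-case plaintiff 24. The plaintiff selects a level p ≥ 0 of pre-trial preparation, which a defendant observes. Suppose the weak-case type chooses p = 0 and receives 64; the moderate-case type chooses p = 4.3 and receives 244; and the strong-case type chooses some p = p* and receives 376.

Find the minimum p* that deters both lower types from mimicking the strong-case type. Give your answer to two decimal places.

7.68

Moderate-case type (on-path payoff 244 − 39×4.3 = 76.3) won't mimic when 76.3 ≥ 376 − 39·p*, i.e. p* ≥ 7.68.
Weak-case type (on-path payoff 64) won't mimic when 64 ≥ 376 − 51·p*, i.e. p* ≥ 6.12.
Both must hold, so p* = max(6.12, 7.68) = 7.68. The moderate-case type's constraint binds.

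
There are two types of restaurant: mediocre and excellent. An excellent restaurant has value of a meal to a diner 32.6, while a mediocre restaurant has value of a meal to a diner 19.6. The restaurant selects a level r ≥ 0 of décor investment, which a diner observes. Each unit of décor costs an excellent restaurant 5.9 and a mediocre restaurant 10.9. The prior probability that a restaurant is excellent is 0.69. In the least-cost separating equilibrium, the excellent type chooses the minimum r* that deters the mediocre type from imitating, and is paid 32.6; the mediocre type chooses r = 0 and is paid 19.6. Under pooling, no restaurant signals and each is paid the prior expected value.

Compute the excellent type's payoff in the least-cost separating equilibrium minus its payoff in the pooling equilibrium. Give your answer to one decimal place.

Least-cost separating signal: r* solves 19.6 = 32.6 − 10.9·r*, so r* = (32.6 − 19.6)/10.9 ≈ 1.1927.
Excellent type's separating payoff: 32.6 − 5.9 × r* = 32.6 − 5.9 × (32.6 − 19.6)/10.9 = 32.6 − 76.7/10.9 ≈ 25.563.
Pooling payoff: 0.69 × 32.6 + 0.31 × 19.6 = 28.57.
Difference: 25.563 − 28.57 = -3.007, i.e. -3.0 to one decimal place.
The excellent type would prefer the pooling outcome.

-3.0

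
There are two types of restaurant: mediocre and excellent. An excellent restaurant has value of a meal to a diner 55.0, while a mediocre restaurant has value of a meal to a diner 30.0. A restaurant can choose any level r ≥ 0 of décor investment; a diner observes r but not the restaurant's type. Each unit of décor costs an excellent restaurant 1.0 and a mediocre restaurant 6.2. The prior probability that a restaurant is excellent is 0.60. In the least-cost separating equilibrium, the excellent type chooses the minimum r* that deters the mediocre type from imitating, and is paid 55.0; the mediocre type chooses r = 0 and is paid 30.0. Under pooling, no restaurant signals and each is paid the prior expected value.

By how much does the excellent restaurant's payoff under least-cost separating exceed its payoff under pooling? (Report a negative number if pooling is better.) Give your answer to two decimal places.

Least-cost separating signal: r* solves 30.0 = 55.0 − 6.2·r*, so r* = (55.0 − 30.0)/6.2 ≈ 4.0323.
Excellent type's separating payoff: 55.0 − 1.0 × r* = 55.0 − 1.0 × (55.0 − 30.0)/6.2 = 55.0 − 25/6.2 ≈ 50.9677.
Pooling payoff: 0.60 × 55.0 + 0.40 × 30.0 = 45.
Difference: 50.9677 − 45 = 5.9677, i.e. 5.97 to two decimal places.
The excellent type prefers to separate.

5.97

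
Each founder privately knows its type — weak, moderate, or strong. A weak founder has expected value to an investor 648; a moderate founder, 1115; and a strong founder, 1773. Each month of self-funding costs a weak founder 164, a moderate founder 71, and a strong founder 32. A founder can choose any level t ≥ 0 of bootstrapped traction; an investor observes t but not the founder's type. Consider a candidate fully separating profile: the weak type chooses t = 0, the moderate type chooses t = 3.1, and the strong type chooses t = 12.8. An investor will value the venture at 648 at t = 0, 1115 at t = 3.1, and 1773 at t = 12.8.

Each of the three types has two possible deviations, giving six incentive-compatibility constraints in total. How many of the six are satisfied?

6

Moderate (own payoff 1115 − 71×3.1 = 894.9): to t=0 gives 648 → no gain ✓; to t=12.8 gives 1773 − 71×12.8 = 864.2 → no gain ✓.
Strong (own payoff 1773 − 32×12.8 = 1363.4): to t=0 gives 648 → no gain ✓; to t=3.1 gives 1115 − 32×3.1 = 1015.8 → no gain ✓.
Weak (own payoff 648): to t=3.1 gives 1115 − 164×3.1 = 606.6 → no gain ✓; to t=12.8 gives 1773 − 164×12.8 = -326.2 → no gain ✓.
6 of the 6 constraints hold; this profile is a separating equilibrium.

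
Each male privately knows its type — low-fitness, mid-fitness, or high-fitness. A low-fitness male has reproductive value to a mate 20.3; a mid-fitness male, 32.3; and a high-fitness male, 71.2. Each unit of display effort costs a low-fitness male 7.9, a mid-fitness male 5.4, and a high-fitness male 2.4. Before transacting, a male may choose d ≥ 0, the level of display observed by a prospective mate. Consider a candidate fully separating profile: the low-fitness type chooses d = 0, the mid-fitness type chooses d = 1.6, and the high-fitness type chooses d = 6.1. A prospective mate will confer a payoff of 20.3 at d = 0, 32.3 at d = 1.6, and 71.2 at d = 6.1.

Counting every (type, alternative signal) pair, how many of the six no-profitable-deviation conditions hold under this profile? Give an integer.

Mid-fitness (own payoff 32.3 − 5.4×1.6 = 23.66): to d=0 gives 20.3 → no gain ✓; to d=6.1 gives 71.2 − 5.4×6.1 = 38.26 → profitable ✗.
Low-fitness (own payoff 20.3): to d=1.6 gives 32.3 − 7.9×1.6 = 19.66 → no gain ✓; to d=6.1 gives 71.2 − 7.9×6.1 = 23.01 → profitable ✗.
High-fitness (own payoff 71.2 − 2.4×6.1 = 56.56): to d=0 gives 20.3 → no gain ✓; to d=1.6 gives 32.3 − 2.4×1.6 = 28.46 → no gain ✓.
4 of the 6 constraints hold; not an equilibrium.

4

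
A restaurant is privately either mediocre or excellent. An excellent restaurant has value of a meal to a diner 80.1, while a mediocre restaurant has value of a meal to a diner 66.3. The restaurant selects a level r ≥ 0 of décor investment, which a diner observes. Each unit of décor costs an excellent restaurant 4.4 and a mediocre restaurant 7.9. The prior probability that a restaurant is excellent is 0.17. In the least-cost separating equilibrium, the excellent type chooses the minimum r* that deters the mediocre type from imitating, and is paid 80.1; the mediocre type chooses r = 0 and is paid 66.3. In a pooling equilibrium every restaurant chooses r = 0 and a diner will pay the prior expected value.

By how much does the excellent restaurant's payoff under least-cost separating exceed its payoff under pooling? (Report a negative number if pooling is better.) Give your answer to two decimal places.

3.77

Least-cost separating signal: r* solves 66.3 = 80.1 − 7.9·r*, so r* = (80.1 − 66.3)/7.9 ≈ 1.7468.
Excellent type's separating payoff: 80.1 − 4.4 × r* = 80.1 − 4.4 × (80.1 − 66.3)/7.9 = 80.1 − 60.72/7.9 ≈ 72.4139.
Pooling payoff: 0.17 × 80.1 + 0.83 × 66.3 = 68.646.
Difference: 72.4139 − 68.646 = 3.7679, i.e. 3.77 to two decimal places.
The excellent type prefers to separate.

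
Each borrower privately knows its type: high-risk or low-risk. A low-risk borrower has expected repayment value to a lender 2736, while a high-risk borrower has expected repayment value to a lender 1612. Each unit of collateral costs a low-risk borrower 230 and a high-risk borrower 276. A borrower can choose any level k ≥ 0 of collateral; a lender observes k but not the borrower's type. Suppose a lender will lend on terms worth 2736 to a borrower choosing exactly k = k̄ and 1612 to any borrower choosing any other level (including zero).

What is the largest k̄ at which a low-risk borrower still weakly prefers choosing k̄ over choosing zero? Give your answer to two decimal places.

4.89

Choosing k̄ yields the low-risk type 2736 − 230·k̄; choosing zero yields 1612.
The low-risk type is indifferent at 2736 − 230·k̄ = 1612, i.e. k̄ = (2736 − 1612) / 230 ≈ 4.89.
For any k̄ above 4.89 the low-risk type would rather pool at zero, so separation collapses.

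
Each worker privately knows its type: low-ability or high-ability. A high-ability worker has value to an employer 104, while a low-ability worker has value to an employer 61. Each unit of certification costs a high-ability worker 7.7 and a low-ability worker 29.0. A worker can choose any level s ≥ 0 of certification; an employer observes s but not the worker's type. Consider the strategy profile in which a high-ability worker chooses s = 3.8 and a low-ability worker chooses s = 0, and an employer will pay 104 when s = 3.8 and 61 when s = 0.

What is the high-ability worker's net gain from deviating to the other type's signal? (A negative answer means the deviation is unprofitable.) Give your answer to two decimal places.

-13.74

Playing s = 3.8 the high-ability worker receives 104 − 7.7 × 3.8 = 74.74.
Deviating to s = 0 yields 61 instead.
Gain from deviating: 61 − 74.74 = -13.74.
The gain is negative, so the high-ability type's incentive-compatibility constraint is satisfied.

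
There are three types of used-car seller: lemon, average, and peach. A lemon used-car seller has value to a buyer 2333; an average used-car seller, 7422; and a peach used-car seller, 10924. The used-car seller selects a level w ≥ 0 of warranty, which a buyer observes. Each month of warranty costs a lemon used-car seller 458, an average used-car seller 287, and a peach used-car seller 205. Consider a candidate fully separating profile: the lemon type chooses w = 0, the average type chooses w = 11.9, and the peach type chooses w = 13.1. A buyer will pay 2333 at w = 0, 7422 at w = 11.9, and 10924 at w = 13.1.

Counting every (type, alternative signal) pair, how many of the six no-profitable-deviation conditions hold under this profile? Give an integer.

Lemon (own payoff 2333): to w=11.9 gives 7422 − 458×11.9 = 1971.8 → no gain ✓; to w=13.1 gives 10924 − 458×13.1 = 4924.2 → profitable ✗.
Peach (own payoff 10924 − 205×13.1 = 8238.5): to w=0 gives 2333 → no gain ✓; to w=11.9 gives 7422 − 205×11.9 = 4982.5 → no gain ✓.
Average (own payoff 7422 − 287×11.9 = 4006.7): to w=0 gives 2333 → no gain ✓; to w=13.1 gives 10924 − 287×13.1 = 7164.3 → profitable ✗.
4 of the 6 constraints hold; not an equilibrium.

4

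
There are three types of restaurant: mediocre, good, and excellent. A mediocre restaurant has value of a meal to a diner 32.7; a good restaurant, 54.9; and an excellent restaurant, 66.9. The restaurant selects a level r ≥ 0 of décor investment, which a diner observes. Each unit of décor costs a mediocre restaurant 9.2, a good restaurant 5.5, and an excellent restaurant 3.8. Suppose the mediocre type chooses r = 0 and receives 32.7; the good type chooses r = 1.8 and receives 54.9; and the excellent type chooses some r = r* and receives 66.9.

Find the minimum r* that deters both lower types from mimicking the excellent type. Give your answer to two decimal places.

3.98

Mediocre type (on-path payoff 32.7) won't mimic when 32.7 ≥ 66.9 − 9.2·r*, i.e. r* ≥ 3.72.
Good type (on-path payoff 54.9 − 5.5×1.8 = 45) won't mimic when 45 ≥ 66.9 − 5.5·r*, i.e. r* ≥ 3.98.
Both must hold, so r* = max(3.72, 3.98) = 3.98. The good type's constraint binds.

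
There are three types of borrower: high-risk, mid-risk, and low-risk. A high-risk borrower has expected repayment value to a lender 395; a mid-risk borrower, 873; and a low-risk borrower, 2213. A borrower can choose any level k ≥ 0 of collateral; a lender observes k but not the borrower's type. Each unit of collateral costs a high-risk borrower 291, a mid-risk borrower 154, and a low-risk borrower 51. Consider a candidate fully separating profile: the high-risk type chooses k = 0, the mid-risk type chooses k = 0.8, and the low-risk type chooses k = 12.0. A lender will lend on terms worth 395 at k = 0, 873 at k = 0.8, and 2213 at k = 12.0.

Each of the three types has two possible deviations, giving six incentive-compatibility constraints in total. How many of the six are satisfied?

High-risk (own payoff 395): to k=0.8 gives 873 − 291×0.8 = 640.2 → profitable ✗; to k=12.0 gives 2213 − 291×12.0 = -1279 → no gain ✓.
Mid-risk (own payoff 873 − 154×0.8 = 749.8): to k=0 gives 395 → no gain ✓; to k=12.0 gives 2213 − 154×12.0 = 365 → no gain ✓.
Low-risk (own payoff 2213 − 51×12.0 = 1601): to k=0 gives 395 → no gain ✓; to k=0.8 gives 873 − 51×0.8 = 832.2 → no gain ✓.
5 of the 6 constraints hold; not an equilibrium.

5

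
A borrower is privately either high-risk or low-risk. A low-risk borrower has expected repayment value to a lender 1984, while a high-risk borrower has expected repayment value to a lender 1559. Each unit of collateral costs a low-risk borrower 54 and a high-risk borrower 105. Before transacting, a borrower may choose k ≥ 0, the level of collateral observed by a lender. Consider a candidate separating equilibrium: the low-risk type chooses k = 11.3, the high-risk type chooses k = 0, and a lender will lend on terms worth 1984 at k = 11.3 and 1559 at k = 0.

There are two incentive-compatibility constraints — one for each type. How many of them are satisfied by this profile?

1

High-risk type: stay at 0 → 1559; mimic → 1984 − 105 × 11.3 = 797.5. IC holds (1559 ≥ 797.5).
Low-risk type: signal → 1984 − 54 × 11.3 = 1373.8; deviate to 0 → 1559. IC fails (1373.8 < 1559).
1 of 2 constraints hold, so this profile is not an equilibrium.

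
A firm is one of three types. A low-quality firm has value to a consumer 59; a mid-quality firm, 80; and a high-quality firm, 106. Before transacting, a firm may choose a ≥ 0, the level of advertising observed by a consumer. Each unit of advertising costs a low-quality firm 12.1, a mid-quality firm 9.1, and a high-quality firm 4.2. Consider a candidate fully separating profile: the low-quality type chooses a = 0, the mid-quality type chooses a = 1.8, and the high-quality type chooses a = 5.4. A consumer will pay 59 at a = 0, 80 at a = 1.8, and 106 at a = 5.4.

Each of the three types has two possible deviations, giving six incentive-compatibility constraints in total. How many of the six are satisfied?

Low-quality (own payoff 59): to a=1.8 gives 80 − 12.1×1.8 = 58.22 → no gain ✓; to a=5.4 gives 106 − 12.1×5.4 = 40.66 → no gain ✓.
High-quality (own payoff 106 − 4.2×5.4 = 83.32): to a=0 gives 59 → no gain ✓; to a=1.8 gives 80 − 4.2×1.8 = 72.44 → no gain ✓.
Mid-quality (own payoff 80 − 9.1×1.8 = 63.62): to a=0 gives 59 → no gain ✓; to a=5.4 gives 106 − 9.1×5.4 = 56.86 → no gain ✓.
6 of the 6 constraints hold; this profile is a separating equilibrium.

6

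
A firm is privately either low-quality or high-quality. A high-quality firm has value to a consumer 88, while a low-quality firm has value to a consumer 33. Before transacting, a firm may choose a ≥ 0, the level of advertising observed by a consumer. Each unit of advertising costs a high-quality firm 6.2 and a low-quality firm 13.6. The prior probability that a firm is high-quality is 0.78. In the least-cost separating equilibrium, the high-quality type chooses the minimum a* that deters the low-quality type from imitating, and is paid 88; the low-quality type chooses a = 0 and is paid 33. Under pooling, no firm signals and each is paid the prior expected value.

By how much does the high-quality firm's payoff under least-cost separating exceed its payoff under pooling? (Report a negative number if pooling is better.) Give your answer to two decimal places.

-12.97

Least-cost separating signal: a* solves 33 = 88 − 13.6·a*, so a* = (88 − 33)/13.6 ≈ 4.0441.
High-quality type's separating payoff: 88 − 6.2 × a* = 88 − 6.2 × (88 − 33)/13.6 = 88 − 341/13.6 ≈ 62.9265.
Pooling payoff: 0.78 × 88 + 0.22 × 33 = 75.9.
Difference: 62.9265 − 75.9 = -12.9735, i.e. -12.97 to two decimal places.
The high-quality type would prefer the pooling outcome.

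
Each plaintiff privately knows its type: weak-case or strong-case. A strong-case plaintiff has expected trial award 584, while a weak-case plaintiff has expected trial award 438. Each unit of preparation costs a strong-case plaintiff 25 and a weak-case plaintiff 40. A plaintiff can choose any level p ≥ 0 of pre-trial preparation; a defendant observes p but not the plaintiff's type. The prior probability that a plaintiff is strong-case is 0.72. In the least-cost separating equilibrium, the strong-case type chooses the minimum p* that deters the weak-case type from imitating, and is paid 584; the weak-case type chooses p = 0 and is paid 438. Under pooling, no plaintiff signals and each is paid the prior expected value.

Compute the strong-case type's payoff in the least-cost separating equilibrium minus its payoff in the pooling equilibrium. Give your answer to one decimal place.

Least-cost separating signal: p* solves 438 = 584 − 40·p*, so p* = (584 − 438)/40 = 3.65.
Strong-case type's separating payoff: 584 − 25 × p* = 584 − 25 × (584 − 438)/40 = 584 − 3650/40 = 492.75.
Pooling payoff: 0.72 × 584 + 0.28 × 438 = 543.12.
Difference: 492.75 − 543.12 = -50.37, i.e. -50.4 to one decimal place.
The strong-case type would prefer the pooling outcome.

-50.4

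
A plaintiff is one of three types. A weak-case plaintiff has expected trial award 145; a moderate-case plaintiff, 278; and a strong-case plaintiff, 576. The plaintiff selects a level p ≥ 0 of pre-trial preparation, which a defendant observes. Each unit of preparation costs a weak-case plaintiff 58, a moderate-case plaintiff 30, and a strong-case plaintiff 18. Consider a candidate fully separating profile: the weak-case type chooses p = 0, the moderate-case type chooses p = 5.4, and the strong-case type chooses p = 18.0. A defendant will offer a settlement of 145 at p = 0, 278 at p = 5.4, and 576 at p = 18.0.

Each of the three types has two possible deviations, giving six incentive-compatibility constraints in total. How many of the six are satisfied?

5

Strong-case (own payoff 576 − 18×18.0 = 252): to p=0 gives 145 → no gain ✓; to p=5.4 gives 278 − 18×5.4 = 180.8 → no gain ✓.
Moderate-case (own payoff 278 − 30×5.4 = 116): to p=0 gives 145 → profitable ✗; to p=18.0 gives 576 − 30×18.0 = 36 → no gain ✓.
Weak-case (own payoff 145): to p=5.4 gives 278 − 58×5.4 = -35.2 → no gain ✓; to p=18.0 gives 576 − 58×18.0 = -468 → no gain ✓.
5 of the 6 constraints hold; not an equilibrium.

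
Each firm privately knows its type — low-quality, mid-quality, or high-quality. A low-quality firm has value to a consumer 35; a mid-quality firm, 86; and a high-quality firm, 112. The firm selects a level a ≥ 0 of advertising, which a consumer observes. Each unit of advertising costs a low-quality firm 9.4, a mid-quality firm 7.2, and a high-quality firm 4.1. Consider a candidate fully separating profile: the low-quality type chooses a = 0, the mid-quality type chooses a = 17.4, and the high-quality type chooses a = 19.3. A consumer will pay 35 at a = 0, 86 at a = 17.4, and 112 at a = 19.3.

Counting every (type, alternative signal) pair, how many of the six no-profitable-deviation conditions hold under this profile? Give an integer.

Low-quality (own payoff 35): to a=17.4 gives 86 − 9.4×17.4 = -77.56 → no gain ✓; to a=19.3 gives 112 − 9.4×19.3 = -69.42 → no gain ✓.
High-quality (own payoff 112 − 4.1×19.3 = 32.87): to a=0 gives 35 → profitable ✗; to a=17.4 gives 86 − 4.1×17.4 = 14.66 → no gain ✓.
Mid-quality (own payoff 86 − 7.2×17.4 = -39.28): to a=0 gives 35 → profitable ✗; to a=19.3 gives 112 − 7.2×19.3 = -26.96 → profitable ✗.
3 of the 6 constraints hold; not an equilibrium.

3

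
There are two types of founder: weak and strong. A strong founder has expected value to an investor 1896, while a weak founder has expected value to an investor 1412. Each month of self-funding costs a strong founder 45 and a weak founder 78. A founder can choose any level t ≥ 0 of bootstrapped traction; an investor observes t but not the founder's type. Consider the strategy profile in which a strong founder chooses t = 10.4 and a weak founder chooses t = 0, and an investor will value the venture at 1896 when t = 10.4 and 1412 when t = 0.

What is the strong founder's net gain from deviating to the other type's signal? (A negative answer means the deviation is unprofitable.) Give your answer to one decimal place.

-16.0

Playing t = 10.4 the strong founder receives 1896 − 45 × 10.4 = 1428.
Deviating to t = 0 yields 1412 instead.
Gain from deviating: 1412 − 1428 = -16.0.
The gain is negative, so the strong type's incentive-compatibility constraint is satisfied.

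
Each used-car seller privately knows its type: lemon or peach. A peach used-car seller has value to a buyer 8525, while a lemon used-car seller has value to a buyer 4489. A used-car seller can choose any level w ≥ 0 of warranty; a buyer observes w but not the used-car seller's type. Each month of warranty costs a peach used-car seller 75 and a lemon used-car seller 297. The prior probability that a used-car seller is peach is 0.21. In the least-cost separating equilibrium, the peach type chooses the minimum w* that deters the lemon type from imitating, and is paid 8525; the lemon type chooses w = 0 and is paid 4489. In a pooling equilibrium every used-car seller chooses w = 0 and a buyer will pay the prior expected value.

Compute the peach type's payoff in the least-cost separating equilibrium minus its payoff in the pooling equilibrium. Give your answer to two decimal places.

2169.25

Least-cost separating signal: w* solves 4489 = 8525 − 297·w*, so w* = (8525 − 4489)/297 ≈ 13.5892.
Peach type's separating payoff: 8525 − 75 × w* = 8525 − 75 × (8525 − 4489)/297 = 8525 − 302700/297 ≈ 7505.8081.
Pooling payoff: 0.21 × 8525 + 0.79 × 4489 = 5336.56.
Difference: 7505.8081 − 5336.56 = 2169.2481, i.e. 2169.25 to two decimal places.
The peach type prefers to separate.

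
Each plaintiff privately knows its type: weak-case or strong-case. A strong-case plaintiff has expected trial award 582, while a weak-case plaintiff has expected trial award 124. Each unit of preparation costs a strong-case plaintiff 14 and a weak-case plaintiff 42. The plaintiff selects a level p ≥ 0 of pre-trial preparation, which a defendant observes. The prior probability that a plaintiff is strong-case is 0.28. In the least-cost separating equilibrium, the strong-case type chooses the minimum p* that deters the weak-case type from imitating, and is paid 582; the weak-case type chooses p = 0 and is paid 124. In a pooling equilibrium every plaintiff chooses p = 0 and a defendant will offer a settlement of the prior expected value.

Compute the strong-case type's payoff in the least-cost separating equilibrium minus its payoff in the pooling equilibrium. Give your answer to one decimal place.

177.1

Least-cost separating signal: p* solves 124 = 582 − 42·p*, so p* = (582 − 124)/42 ≈ 10.9048.
Strong-case type's separating payoff: 582 − 14 × p* = 582 − 14 × (582 − 124)/42 = 582 − 6412/42 ≈ 429.333.
Pooling payoff: 0.28 × 582 + 0.72 × 124 = 252.24.
Difference: 429.333 − 252.24 = 177.093, i.e. 177.1 to one decimal place.
The strong-case type prefers to separate.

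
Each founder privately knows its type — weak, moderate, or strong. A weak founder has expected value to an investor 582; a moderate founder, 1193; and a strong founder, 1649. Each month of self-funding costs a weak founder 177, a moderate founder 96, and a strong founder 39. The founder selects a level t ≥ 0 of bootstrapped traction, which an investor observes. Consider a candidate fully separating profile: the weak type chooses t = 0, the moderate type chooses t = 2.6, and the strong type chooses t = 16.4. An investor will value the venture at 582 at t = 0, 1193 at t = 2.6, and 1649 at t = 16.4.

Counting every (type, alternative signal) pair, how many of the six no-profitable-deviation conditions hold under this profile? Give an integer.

4

Moderate (own payoff 1193 − 96×2.6 = 943.4): to t=0 gives 582 → no gain ✓; to t=16.4 gives 1649 − 96×16.4 = 74.6 → no gain ✓.
Strong (own payoff 1649 − 39×16.4 = 1009.4): to t=0 gives 582 → no gain ✓; to t=2.6 gives 1193 − 39×2.6 = 1091.6 → profitable ✗.
Weak (own payoff 582): to t=2.6 gives 1193 − 177×2.6 = 732.8 → profitable ✗; to t=16.4 gives 1649 − 177×16.4 = -1253.8 → no gain ✓.
4 of the 6 constraints hold; not an equilibrium.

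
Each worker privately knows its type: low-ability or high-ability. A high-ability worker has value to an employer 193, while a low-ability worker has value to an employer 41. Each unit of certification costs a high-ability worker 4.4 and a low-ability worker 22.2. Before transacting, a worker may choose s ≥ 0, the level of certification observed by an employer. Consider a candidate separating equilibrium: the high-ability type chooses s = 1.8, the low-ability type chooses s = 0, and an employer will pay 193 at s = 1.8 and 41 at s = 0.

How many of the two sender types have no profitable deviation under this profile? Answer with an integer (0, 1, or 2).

1

High-ability type: signal → 193 − 4.4 × 1.8 = 185.08; deviate to 0 → 41. IC holds (185.08 ≥ 41).
Low-ability type: stay at 0 → 41; mimic → 193 − 22.2 × 1.8 = 153.04. IC fails (41 < 153.04).
1 of 2 constraints hold, so this profile is not an equilibrium.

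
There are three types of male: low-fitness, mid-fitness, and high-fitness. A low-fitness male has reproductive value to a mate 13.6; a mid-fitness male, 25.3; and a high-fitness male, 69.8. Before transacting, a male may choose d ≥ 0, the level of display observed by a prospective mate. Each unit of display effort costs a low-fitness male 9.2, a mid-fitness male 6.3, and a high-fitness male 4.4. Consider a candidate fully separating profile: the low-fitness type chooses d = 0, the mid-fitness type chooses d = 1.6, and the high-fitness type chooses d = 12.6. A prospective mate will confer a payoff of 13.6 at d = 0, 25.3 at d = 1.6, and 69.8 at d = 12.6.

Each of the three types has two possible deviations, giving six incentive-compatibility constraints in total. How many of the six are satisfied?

High-fitness (own payoff 69.8 − 4.4×12.6 = 14.36): to d=0 gives 13.6 → no gain ✓; to d=1.6 gives 25.3 − 4.4×1.6 = 18.26 → profitable ✗.
Mid-fitness (own payoff 25.3 − 6.3×1.6 = 15.22): to d=0 gives 13.6 → no gain ✓; to d=12.6 gives 69.8 − 6.3×12.6 = -9.58 → no gain ✓.
Low-fitness (own payoff 13.6): to d=1.6 gives 25.3 − 9.2×1.6 = 10.58 → no gain ✓; to d=12.6 gives 69.8 − 9.2×12.6 = -46.12 → no gain ✓.
5 of the 6 constraints hold; not an equilibrium.

5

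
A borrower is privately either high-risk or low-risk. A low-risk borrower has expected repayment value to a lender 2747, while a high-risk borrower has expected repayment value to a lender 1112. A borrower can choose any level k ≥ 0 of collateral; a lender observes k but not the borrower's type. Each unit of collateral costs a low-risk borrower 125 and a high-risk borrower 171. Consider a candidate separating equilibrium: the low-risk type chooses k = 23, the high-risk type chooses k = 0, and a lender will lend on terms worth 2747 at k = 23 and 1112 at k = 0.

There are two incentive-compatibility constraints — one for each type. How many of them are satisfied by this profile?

Low-risk type: signal → 2747 − 125 × 23 = -128; deviate to 0 → 1112. IC fails (-128 < 1112).
High-risk type: stay at 0 → 1112; mimic → 2747 − 171 × 23 = -1186. IC holds (1112 ≥ -1186).
1 of 2 constraints hold, so this profile is not an equilibrium.

1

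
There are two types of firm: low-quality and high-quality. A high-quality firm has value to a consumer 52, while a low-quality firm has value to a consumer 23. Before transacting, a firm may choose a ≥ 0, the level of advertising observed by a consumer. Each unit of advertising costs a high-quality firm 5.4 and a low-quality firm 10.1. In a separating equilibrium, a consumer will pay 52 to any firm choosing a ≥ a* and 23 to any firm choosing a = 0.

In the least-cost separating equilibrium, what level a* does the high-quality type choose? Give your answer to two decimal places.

2.87

A low-quality firm choosing a = 0 receives 23.
Imitating at a* instead would pay 52 at cost 10.1·a*, netting 52 − 10.1·a*.
Indifference: 23 = 52 − 10.1·a*, so a* = (52 − 23) / 10.1 ≈ 2.87.
This is the low-quality type's binding incentive-compatibility constraint; any a ≥ 2.87 sustains separation on that side.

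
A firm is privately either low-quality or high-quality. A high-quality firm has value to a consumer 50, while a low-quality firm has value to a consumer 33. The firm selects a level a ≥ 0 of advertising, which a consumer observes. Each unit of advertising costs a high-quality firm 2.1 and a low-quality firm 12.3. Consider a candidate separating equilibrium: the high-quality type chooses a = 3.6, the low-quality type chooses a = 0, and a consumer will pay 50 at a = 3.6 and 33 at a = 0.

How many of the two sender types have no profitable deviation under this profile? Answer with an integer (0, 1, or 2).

2

High-quality type: signal → 50 − 2.1 × 3.6 = 42.44; deviate to 0 → 33. IC holds (42.44 ≥ 33).
Low-quality type: stay at 0 → 33; mimic → 50 − 12.3 × 3.6 = 5.72. IC holds (33 ≥ 5.72).
2 of 2 constraints hold, so this is a separating equilibrium.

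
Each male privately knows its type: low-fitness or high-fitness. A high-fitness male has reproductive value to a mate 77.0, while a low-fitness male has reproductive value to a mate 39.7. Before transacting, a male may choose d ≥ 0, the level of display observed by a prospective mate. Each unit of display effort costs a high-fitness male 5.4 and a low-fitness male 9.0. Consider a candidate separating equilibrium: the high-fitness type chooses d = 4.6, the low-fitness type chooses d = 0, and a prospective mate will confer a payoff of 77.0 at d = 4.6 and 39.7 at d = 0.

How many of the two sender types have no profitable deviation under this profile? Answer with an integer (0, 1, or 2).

High-fitness type: signal → 77.0 − 5.4 × 4.6 = 52.16; deviate to 0 → 39.7. IC holds (52.16 ≥ 39.7).
Low-fitness type: stay at 0 → 39.7; mimic → 77.0 − 9.0 × 4.6 = 35.6. IC holds (39.7 ≥ 35.6).
2 of 2 constraints hold, so this is a separating equilibrium.

2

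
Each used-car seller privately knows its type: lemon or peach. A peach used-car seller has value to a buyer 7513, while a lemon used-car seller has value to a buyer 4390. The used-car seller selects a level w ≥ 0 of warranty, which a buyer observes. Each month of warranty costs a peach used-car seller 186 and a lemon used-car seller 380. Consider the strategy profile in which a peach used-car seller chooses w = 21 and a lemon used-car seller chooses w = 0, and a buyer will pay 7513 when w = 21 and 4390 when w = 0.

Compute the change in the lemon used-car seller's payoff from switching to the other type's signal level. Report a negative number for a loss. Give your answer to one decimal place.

Playing w = 0 the lemon used-car seller receives 4390.
Deviating to w = 21 brings payment 7513 at cost 380 × 21 = 7980, netting -467.
Gain from deviating: -467 − 4390 = -4857.0.
The gain is negative, so the lemon type's incentive-compatibility constraint is satisfied.

-4857.0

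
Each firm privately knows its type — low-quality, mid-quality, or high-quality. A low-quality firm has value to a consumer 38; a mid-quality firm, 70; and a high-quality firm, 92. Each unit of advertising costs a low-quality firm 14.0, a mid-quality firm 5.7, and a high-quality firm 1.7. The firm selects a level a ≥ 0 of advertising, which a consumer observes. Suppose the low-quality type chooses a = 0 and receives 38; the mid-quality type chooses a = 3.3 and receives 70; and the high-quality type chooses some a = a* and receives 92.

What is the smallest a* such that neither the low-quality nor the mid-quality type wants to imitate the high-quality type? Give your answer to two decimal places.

7.16

Low-quality type (on-path payoff 38) won't mimic when 38 ≥ 92 − 14.0·a*, i.e. a* ≥ 3.86.
Mid-quality type (on-path payoff 70 − 5.7×3.3 = 51.19) won't mimic when 51.19 ≥ 92 − 5.7·a*, i.e. a* ≥ 7.16.
Both must hold, so a* = max(3.86, 7.16) = 7.16. The mid-quality type's constraint binds.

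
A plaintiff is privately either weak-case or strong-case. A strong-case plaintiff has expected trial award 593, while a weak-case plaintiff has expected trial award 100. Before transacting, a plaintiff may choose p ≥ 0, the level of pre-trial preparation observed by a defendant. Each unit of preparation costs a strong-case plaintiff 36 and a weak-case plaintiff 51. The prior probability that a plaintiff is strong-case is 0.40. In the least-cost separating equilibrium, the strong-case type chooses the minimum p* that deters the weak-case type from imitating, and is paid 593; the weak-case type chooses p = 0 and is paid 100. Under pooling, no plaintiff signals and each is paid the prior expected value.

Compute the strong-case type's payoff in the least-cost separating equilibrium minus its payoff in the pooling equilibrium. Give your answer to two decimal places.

Least-cost separating signal: p* solves 100 = 593 − 51·p*, so p* = (593 − 100)/51 ≈ 9.6667.
Strong-case type's separating payoff: 593 − 36 × p* = 593 − 36 × (593 − 100)/51 = 593 − 17748/51 = 245.
Pooling payoff: 0.40 × 593 + 0.60 × 100 = 297.2.
Difference: 245 − 297.2 = -52.20.
The strong-case type would prefer the pooling outcome.

-52.20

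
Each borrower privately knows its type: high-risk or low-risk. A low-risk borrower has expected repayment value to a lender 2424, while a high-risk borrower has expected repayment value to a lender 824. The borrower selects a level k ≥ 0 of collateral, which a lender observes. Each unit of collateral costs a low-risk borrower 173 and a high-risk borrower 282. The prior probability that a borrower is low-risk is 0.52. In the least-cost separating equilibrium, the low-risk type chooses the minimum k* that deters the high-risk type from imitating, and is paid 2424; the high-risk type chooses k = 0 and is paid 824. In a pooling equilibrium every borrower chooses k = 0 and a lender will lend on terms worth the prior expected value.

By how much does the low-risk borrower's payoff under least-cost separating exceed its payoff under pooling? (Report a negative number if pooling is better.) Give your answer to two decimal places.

-213.56

Least-cost separating signal: k* solves 824 = 2424 − 282·k*, so k* = (2424 − 824)/282 ≈ 5.6738.
Low-risk type's separating payoff: 2424 − 173 × k* = 2424 − 173 × (2424 − 824)/282 = 2424 − 276800/282 ≈ 1442.4397.
Pooling payoff: 0.52 × 2424 + 0.48 × 824 = 1656.
Difference: 1442.4397 − 1656 = -213.5603, i.e. -213.56 to two decimal places.
The low-risk type would prefer the pooling outcome.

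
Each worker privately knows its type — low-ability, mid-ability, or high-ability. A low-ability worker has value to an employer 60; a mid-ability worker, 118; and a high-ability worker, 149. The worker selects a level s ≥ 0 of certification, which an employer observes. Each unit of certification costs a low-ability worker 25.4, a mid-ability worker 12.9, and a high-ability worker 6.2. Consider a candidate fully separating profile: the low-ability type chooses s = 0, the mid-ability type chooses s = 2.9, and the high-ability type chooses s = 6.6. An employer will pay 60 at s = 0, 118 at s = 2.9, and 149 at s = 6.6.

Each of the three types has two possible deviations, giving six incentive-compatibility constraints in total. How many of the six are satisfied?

High-ability (own payoff 149 − 6.2×6.6 = 108.08): to s=0 gives 60 → no gain ✓; to s=2.9 gives 118 − 6.2×2.9 = 100.02 → no gain ✓.
Mid-ability (own payoff 118 − 12.9×2.9 = 80.59): to s=0 gives 60 → no gain ✓; to s=6.6 gives 149 − 12.9×6.6 = 63.86 → no gain ✓.
Low-ability (own payoff 60): to s=2.9 gives 118 − 25.4×2.9 = 44.34 → no gain ✓; to s=6.6 gives 149 − 25.4×6.6 = -18.64 → no gain ✓.
6 of the 6 constraints hold; this profile is a separating equilibrium.

6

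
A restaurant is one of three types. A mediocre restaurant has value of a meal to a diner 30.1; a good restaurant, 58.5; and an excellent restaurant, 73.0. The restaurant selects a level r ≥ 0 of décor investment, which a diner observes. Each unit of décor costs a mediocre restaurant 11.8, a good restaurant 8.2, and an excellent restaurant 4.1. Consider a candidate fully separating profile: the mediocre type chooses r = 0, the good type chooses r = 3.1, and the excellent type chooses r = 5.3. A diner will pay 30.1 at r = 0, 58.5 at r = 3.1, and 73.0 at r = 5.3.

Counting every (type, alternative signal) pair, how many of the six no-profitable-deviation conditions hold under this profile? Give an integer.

Mediocre (own payoff 30.1): to r=3.1 gives 58.5 − 11.8×3.1 = 21.92 → no gain ✓; to r=5.3 gives 73.0 − 11.8×5.3 = 10.46 → no gain ✓.
Good (own payoff 58.5 − 8.2×3.1 = 33.08): to r=0 gives 30.1 → no gain ✓; to r=5.3 gives 73.0 − 8.2×5.3 = 29.54 → no gain ✓.
Excellent (own payoff 73.0 − 4.1×5.3 = 51.27): to r=0 gives 30.1 → no gain ✓; to r=3.1 gives 58.5 − 4.1×3.1 = 45.79 → no gain ✓.
6 of the 6 constraints hold; this profile is a separating equilibrium.

6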